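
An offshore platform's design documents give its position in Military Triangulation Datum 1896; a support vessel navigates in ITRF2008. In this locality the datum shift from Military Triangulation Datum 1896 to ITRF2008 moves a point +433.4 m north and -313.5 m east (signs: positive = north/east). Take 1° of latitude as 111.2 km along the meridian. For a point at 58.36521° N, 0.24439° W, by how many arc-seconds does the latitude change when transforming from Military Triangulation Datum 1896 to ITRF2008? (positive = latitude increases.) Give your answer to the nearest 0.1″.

1° of latitude = 111.2 km, so Δφ = 433.4 / 111200 = 0.0038975° = 14.031″.

Δφ = 14.0″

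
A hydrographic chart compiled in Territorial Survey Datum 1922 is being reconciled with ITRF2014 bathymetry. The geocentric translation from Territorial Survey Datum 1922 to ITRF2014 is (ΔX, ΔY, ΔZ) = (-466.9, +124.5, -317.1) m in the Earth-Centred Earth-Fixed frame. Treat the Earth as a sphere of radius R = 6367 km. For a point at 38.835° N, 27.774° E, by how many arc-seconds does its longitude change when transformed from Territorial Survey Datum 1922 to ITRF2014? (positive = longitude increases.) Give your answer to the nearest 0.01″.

Δλ = 13.63″

sin φ = 0.627080, cos φ = 0.778955, sin λ = 0.465985, cos λ = 0.884793.
East component: ΔE = −sin λ·ΔX + cos λ·ΔY = −(0.465985)(-466.9) + (0.884793)(124.5) = 327.73 m.
1° of latitude spans πR/180 = 111125 m; at latitude φ, 1° of longitude spans that × cos φ = 86561.5 m, so Δλ = 327.73 / 86561.5 × 3600 = 13.630″.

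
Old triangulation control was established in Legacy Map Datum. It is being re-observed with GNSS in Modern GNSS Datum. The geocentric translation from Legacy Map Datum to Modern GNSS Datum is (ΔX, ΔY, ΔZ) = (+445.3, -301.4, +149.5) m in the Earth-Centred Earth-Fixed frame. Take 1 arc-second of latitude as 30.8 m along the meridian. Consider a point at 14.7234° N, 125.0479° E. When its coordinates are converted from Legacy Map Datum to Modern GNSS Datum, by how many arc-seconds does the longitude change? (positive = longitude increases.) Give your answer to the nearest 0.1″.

Δλ = -6.4″

sin φ = 0.254153, cos φ = 0.967164, sin λ = 0.818672, cos λ = -0.574261.
East component: ΔE = −sin λ·ΔX + cos λ·ΔY = −(0.818672)(445.3) + (-0.574261)(-301.4) = -191.47 m.
1° of latitude spans 3600 × 30.80 = 110880 m; at latitude φ, 1° of longitude spans that × cos φ = 107239.1 m, so Δλ = -191.47 / 107239.1 × 3600 = -6.428″.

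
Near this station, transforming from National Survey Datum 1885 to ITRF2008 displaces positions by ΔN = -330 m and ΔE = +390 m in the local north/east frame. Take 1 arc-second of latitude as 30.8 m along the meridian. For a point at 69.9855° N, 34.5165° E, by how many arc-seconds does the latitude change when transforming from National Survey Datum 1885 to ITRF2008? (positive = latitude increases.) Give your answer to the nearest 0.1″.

1″ of latitude = 30.80 m, so Δφ = -330.0 / 30.80 = -10.714″.

Δφ = -10.7″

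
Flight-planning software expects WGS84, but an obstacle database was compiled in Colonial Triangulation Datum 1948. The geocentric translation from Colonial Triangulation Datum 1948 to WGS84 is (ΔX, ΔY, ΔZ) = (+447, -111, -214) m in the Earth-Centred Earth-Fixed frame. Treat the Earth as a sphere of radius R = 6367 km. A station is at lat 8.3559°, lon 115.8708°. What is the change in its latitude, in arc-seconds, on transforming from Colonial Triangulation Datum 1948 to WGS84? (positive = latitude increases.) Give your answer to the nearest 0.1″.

sin φ = 0.145322, cos φ = 0.989384, sin λ = 0.899780, cos λ = -0.436343.
North component: ΔN = −sin φ cos λ·ΔX − sin φ sin λ·ΔY + cos φ·ΔZ = −(0.145322)(-0.436343)(447) − (0.145322)(0.899780)(-111) + (0.989384)(-214) = -168.87 m.
1° of latitude spans πR/180 = 111125 m, so Δφ = -168.87 / 111125 × 3600 = -5.471″.

Δφ = -5.5″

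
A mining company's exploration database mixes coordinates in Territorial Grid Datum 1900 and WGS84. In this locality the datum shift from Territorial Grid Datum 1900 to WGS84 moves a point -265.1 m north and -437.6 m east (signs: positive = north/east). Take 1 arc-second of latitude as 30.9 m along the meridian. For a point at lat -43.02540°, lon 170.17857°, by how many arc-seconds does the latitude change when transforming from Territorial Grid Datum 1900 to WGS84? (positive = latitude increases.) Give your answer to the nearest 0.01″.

1″ of latitude = 30.90 m, so Δφ = -265.1 / 30.90 = -8.579″.

Δφ = -8.58″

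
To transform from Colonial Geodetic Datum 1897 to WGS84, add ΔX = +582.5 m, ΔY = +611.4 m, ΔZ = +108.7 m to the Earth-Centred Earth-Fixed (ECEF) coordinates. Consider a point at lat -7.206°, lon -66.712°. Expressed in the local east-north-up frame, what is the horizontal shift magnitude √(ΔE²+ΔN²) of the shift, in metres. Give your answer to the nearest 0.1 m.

The local east axis at (φ, λ) is (−sin λ, cos λ, 0), so ΔE = −sin(-66.712°)·582.5 + cos(-66.712°)·611.4 = 776.76 m.
The local north axis is (−sin φ cos λ, −sin φ sin λ, cos φ), giving ΔN = 28.887 − 70.444 + 107.841 = 66.28 m.
Horizontal magnitude = √(ΔE² + ΔN²) = √(776.76² + 66.28²) = 779.59 m.

779.6 m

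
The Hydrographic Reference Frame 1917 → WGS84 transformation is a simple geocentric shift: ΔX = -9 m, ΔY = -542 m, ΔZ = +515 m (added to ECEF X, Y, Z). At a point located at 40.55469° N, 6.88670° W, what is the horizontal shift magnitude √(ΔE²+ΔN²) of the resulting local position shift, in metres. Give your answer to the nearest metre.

645 m

At φ = 40.55469°, λ = -6.88670°: sin φ = 0.650174, cos φ = 0.759786, sin λ = -0.119906, cos λ = 0.992785.
ΔE = −sin λ·ΔX + cos λ·ΔY = −(-0.119906)·(-9) + (0.992785)·(-542) = -539.17 m.
ΔN = −sin φ cos λ·ΔX − sin φ sin λ·ΔY + cos φ·ΔZ = −(0.650174)(0.992785)(-9) − (0.650174)(-0.119906)(-542) + (0.759786)(515) = 354.84 m.
Horizontal magnitude = √(ΔE² + ΔN²) = √((-539.17)² + 354.84²) = 645.46 m.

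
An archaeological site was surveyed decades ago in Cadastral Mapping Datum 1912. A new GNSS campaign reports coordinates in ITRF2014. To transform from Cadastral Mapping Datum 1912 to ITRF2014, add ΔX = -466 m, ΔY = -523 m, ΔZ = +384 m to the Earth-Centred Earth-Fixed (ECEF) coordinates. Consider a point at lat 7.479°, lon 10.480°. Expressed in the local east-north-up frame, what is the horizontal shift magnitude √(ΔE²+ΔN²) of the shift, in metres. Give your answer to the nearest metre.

The local east axis at (φ, λ) is (−sin λ, cos λ, 0), so ΔE = −sin(10.480°)·(-466) + cos(10.480°)·(-523) = -429.51 m.
The local north axis is (−sin φ cos λ, −sin φ sin λ, cos φ), giving ΔN = 59.644 + 12.382 + 380.733 = 452.76 m.
Horizontal magnitude = √(ΔE² + ΔN²) = √((-429.51)² + 452.76²) = 624.08 m.

624 m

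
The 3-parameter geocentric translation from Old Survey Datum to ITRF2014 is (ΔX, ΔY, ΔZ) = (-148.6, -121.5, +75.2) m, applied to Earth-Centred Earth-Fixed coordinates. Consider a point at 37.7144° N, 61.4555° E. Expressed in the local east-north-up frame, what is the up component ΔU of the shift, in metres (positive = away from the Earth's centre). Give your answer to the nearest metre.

ΔU = -95 m

At φ = 37.7144°, λ = 61.4555°: sin φ = 0.611726, cos φ = 0.791070, sin λ = 0.878446, cos λ = 0.477841.
ΔU = cos φ cos λ·ΔX + cos φ sin λ·ΔY + sin φ·ΔZ = (0.791070)(0.477841)(-148.6) + (0.791070)(0.878446)(-121.5) + (0.611726)(75.2) = -94.60 m.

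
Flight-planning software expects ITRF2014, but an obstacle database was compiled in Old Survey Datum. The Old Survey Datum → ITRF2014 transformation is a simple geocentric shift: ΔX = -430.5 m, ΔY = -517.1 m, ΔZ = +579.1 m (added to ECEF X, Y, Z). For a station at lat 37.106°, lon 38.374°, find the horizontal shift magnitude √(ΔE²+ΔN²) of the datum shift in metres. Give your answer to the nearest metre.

870 m

At φ = 37.106°, λ = 38.374°: sin φ = 0.603292, cos φ = 0.797521, sin λ = 0.620792, cos λ = 0.783975.
ΔE = −sin λ·ΔX + cos λ·ΔY = −(0.620792)·(-430.5) + (0.783975)·(-517.1) = -138.14 m.
ΔN = −sin φ cos λ·ΔX − sin φ sin λ·ΔY + cos φ·ΔZ = −(0.603292)(0.783975)(-430.5) − (0.603292)(0.620792)(-517.1) + (0.797521)(579.1) = 859.12 m.
Horizontal magnitude = √(ΔE² + ΔN²) = √((-138.14)² + 859.12²) = 870.16 m.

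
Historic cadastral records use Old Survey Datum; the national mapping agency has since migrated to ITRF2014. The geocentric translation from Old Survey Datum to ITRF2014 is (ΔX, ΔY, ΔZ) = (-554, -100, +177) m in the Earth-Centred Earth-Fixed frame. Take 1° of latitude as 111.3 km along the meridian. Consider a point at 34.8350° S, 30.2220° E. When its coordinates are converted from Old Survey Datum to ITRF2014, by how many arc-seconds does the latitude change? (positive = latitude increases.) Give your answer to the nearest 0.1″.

Δφ = -5.1″

sin φ = -0.571215, cos φ = 0.820800, sin λ = 0.503352, cos λ = 0.864082.
North component: ΔN = −sin φ cos λ·ΔX − sin φ sin λ·ΔY + cos φ·ΔZ = −(-0.571215)(0.864082)(-554) − (-0.571215)(0.503352)(-100) + (0.820800)(177) = -156.91 m.
1° of latitude spans 111300 m, so Δφ = -156.91 / 111300 × 3600 = -5.075″.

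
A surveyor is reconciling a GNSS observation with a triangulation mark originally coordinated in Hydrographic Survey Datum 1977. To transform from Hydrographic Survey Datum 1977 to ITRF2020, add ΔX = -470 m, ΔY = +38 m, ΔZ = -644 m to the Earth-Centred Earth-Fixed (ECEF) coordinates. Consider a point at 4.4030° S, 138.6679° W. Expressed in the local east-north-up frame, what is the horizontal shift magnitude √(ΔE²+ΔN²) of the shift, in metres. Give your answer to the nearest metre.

The local east axis at (φ, λ) is (−sin λ, cos λ, 0), so ΔE = −sin(-138.6679°)·(-470) + cos(-138.6679°)·38 = -338.93 m.
The local north axis is (−sin φ cos λ, −sin φ sin λ, cos φ), giving ΔN = 27.094 − 1.927 − 642.099 = -616.93 m.
Horizontal magnitude = √(ΔE² + ΔN²) = √((-338.93)² + (-616.93)²) = 703.90 m.

704 m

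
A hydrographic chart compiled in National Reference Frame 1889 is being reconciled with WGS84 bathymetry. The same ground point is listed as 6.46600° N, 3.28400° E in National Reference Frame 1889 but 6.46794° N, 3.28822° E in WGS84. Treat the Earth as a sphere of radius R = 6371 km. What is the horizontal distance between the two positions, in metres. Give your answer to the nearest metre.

Δφ = 6.46794° − 6.46600° = +0.00194°; Δλ = 3.28822° − 3.28400° = +0.00422°.
1° along a meridian = πR/180 = 111195 m.
ΔN = Δφ × 111195 = 215.7 m; ΔE = Δλ × 111195 × cos(6.46600°) = +0.00422 × 111195 × 0.993639 = 466.3 m.
Distance = √(ΔE² + ΔN²) = √(466.3² + 215.7²) = 513.7 m.

514 m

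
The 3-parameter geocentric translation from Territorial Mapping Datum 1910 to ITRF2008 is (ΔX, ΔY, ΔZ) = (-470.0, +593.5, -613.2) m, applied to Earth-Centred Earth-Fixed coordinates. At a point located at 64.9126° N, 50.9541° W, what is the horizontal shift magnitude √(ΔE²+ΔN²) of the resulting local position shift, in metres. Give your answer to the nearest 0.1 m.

425.7 m

The local east axis at (φ, λ) is (−sin λ, cos λ, 0), so ΔE = −sin(-50.9541°)·(-470.0) + cos(-50.9541°)·593.5 = 8.85 m.
The local north axis is (−sin φ cos λ, −sin φ sin λ, cos φ), giving ΔN = 268.142 + 417.453 − 259.997 = 425.60 m.
Horizontal magnitude = √(ΔE² + ΔN²) = √(8.85² + 425.60²) = 425.69 m.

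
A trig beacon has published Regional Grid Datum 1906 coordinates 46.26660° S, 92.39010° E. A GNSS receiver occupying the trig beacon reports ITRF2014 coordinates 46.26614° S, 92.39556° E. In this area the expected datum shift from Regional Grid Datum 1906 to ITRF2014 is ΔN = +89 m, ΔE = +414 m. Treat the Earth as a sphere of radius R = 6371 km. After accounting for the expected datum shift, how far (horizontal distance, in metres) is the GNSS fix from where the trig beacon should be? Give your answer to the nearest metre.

38 m

Observed coordinate differences: Δφ = +0.00046°, Δλ = +0.00546°.
Converting to metres (1° lat = 111195 m, cos φ = 0.691304): observed ΔN = 51.1 m, observed ΔE = 419.7 m.
Subtracting the expected shift leaves a residual of 51.1 − (89) = -37.9 m north and 419.7 − (414) = 5.7 m east.
Residual distance = √((-37.9)² + 5.7²) = 38.3 m.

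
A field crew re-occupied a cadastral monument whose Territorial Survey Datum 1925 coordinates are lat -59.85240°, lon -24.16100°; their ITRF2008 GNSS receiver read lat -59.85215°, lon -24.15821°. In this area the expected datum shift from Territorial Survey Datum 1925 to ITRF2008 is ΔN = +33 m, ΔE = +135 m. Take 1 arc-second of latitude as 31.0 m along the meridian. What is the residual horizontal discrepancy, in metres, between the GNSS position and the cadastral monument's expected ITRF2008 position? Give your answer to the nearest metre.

22 m

Observed coordinate differences: Δφ = +0.00025°, Δλ = +0.00279°.
Converting to metres (1° lat = 111600 m, cos φ = 0.502229): observed ΔN = 27.9 m, observed ΔE = 156.4 m.
Subtracting the expected shift leaves a residual of 27.9 − (33) = -5.1 m north and 156.4 − (135) = 21.4 m east.
Residual distance = √((-5.1)² + 21.4²) = 22.0 m.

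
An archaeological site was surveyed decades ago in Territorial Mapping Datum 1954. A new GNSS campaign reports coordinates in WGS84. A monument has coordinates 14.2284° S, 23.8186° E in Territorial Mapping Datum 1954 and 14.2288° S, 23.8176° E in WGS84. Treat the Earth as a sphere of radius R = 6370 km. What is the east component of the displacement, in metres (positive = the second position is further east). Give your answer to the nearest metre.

ΔE = -108 m

Δφ = -14.2288° − -14.2284° = -0.0004°; Δλ = 23.8176° − 23.8186° = -0.0010°.
1° along a meridian = πR/180 = 111177 m.
ΔN = Δφ × 111177 = -44.5 m; ΔE = Δλ × 111177 × cos(-14.2284°) = -0.0010 × 111177 × 0.969324 = -107.8 m.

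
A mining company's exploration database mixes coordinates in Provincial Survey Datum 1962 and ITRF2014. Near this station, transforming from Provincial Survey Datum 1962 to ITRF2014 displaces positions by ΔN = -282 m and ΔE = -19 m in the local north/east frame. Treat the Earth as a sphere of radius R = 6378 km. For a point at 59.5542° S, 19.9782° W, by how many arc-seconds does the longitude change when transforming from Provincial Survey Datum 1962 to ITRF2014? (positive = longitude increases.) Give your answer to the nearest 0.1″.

Δλ = -1.2″

At latitude -59.5542°, cos φ = 0.506723.
One radian of longitude at latitude φ spans R cos φ, so Δλ = ΔE / (R cos φ) = -19.0 / (6378000 × 0.506723) = -5.8789e-06 rad = -1.213″.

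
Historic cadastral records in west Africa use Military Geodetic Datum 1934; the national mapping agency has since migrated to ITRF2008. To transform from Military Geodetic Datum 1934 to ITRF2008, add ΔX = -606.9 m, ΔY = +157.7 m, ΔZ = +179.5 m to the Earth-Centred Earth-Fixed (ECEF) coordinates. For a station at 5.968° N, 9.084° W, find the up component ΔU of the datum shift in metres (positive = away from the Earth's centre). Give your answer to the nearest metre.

At φ = 5.968°, λ = -9.084°: sin φ = 0.103973, cos φ = 0.994580, sin λ = -0.157882, cos λ = 0.987458.
ΔU = cos φ cos λ·ΔX + cos φ sin λ·ΔY + sin φ·ΔZ = (0.994580)(0.987458)(-606.9) + (0.994580)(-0.157882)(157.7) + (0.103973)(179.5) = -602.14 m.

ΔU = -602 m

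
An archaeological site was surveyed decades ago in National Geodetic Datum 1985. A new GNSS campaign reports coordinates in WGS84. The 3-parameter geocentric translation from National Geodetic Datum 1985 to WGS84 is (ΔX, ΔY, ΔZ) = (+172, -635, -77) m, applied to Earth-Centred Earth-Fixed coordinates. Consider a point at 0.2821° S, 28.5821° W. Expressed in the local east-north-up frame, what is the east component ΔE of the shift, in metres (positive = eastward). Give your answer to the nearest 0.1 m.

At φ = -0.2821°, λ = -28.5821°: sin φ = -0.004924, cos φ = 0.999988, sin λ = -0.478418, cos λ = 0.878132.
ΔE = −sin λ·ΔX + cos λ·ΔY = −(-0.478418)·(172) + (0.878132)·(-635) = -475.33 m.

ΔE = -475.3 m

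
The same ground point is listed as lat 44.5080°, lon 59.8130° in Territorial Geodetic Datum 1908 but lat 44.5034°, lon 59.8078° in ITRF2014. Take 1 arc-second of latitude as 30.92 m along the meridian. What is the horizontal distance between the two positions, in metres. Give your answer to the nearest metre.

Δφ = 44.5034° − 44.5080° = -0.0046°; Δλ = 59.8078° − 59.8130° = -0.0052°.
1° of latitude = 3600 × 30.92 = 111312 m.
ΔN = Δφ × 111312 = -512.0 m; ΔE = Δλ × 111312 × cos(44.5080°) = -0.0052 × 111312 × 0.713153 = -412.8 m.
Distance = √(ΔE² + ΔN²) = √((-412.8)² + (-512.0)²) = 657.7 m.

658 m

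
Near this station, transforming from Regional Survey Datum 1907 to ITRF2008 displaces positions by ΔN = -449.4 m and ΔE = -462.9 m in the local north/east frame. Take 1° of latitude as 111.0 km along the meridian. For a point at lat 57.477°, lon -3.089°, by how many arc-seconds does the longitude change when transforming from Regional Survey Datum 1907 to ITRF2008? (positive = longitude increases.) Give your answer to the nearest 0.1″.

At latitude 57.477°, cos φ = 0.537638.
1° of longitude at this latitude = 111.0 × cos φ = 59.68 km, so Δλ = -462.9 / 59677.8 = -0.0077566° = -27.924″.

Δλ = -27.9″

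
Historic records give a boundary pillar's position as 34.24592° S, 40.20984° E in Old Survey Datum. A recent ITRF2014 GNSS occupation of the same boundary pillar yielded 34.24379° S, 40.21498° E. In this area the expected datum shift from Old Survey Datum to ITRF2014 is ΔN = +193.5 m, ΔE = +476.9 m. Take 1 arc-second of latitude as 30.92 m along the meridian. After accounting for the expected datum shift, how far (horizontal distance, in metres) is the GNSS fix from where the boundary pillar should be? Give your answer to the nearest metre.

44 m

Observed coordinate differences: Δφ = +0.00213°, Δλ = +0.00514°.
Converting to metres (1° lat = 111312 m, cos φ = 0.826630): observed ΔN = 237.1 m, observed ΔE = 473.0 m.
Subtracting the expected shift leaves a residual of 237.1 − (193.5) = 43.6 m north and 473.0 − (476.9) = -3.9 m east.
Residual distance = √(43.6² + (-3.9)²) = 43.8 m.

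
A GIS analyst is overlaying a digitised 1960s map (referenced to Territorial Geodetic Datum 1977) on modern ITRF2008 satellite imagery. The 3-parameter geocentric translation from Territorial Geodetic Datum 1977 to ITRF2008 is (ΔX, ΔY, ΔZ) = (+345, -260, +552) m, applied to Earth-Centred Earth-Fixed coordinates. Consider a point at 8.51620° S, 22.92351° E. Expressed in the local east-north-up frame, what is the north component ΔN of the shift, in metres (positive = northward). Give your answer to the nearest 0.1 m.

The local north axis is (−sin φ cos λ, −sin φ sin λ, cos φ), giving ΔN = 47.056 − 14.997 + 545.914 = 577.97 m.

ΔN = 578.0 m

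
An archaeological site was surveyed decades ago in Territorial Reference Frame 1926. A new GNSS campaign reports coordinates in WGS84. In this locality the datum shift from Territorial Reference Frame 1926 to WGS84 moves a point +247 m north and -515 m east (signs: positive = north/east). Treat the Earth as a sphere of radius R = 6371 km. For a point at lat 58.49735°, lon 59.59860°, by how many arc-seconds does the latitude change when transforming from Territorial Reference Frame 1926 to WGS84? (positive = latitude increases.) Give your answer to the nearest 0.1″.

Δφ = 8.0″

On a sphere of radius R, 1 rad of latitude = R, so Δφ = ΔN / R = 247.0 / 6371000 = 3.8769e-05 rad = 7.997″.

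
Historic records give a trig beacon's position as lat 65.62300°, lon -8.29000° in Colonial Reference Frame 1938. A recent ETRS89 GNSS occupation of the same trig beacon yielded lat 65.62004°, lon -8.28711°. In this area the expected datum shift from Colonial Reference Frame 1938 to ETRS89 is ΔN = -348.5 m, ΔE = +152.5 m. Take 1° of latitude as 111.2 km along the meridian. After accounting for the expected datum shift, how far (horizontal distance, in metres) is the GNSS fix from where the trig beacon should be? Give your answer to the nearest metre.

28 m

Observed coordinate differences: Δφ = -0.00296°, Δλ = +0.00289°.
Converting to metres (1° lat = 111200 m, cos φ = 0.412739): observed ΔN = -329.2 m, observed ΔE = 132.6 m.
Subtracting the expected shift leaves a residual of -329.2 − (-348.5) = 19.3 m north and 132.6 − (152.5) = -19.9 m east.
Residual distance = √(19.3² + (-19.9)²) = 27.7 m.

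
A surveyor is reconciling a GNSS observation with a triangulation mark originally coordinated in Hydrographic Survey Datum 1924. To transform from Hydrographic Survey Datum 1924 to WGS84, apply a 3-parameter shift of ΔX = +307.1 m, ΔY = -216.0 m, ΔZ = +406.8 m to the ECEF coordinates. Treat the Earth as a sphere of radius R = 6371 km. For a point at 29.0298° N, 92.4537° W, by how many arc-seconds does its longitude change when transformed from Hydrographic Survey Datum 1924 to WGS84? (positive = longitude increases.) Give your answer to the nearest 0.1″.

sin φ = 0.485264, cos φ = 0.874367, sin λ = -0.999083, cos λ = -0.042812.
East component: ΔE = −sin λ·ΔX + cos λ·ΔY = −(-0.999083)(307.1) + (-0.042812)(-216.0) = 316.07 m.
1° of latitude spans πR/180 = 111195 m; at latitude φ, 1° of longitude spans that × cos φ = 97225.2 m, so Δλ = 316.07 / 97225.2 × 3600 = 11.703″.

Δλ = 11.7″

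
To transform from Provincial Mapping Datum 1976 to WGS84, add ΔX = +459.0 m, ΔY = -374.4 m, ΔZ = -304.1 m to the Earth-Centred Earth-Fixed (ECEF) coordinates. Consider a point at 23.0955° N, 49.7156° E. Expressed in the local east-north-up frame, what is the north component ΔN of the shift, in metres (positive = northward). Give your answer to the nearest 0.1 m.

The local north axis is (−sin φ cos λ, −sin φ sin λ, cos φ), giving ΔN = -116.417 + 112.034 − 279.727 = -284.11 m.

ΔN = -284.1 m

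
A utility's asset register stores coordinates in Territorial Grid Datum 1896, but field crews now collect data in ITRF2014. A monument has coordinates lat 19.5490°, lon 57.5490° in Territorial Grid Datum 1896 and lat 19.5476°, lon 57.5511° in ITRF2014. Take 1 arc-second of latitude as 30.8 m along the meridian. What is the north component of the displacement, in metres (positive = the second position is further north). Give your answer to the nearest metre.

ΔN = -155 m

Δφ = 19.5476° − 19.5490° = -0.0014°; Δλ = 57.5511° − 57.5490° = +0.0021°.
1° of latitude = 3600 × 30.80 = 110880 m.
ΔN = Δφ × 110880 = -155.2 m; ΔE = Δλ × 110880 × cos(19.5490°) = +0.0021 × 110880 × 0.942356 = 219.4 m.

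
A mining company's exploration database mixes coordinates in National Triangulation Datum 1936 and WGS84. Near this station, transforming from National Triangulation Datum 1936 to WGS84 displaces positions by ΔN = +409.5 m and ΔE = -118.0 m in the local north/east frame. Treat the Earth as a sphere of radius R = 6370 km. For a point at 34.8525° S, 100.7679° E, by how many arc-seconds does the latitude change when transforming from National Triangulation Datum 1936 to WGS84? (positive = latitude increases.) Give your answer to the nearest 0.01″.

On a sphere of radius R, 1 rad of latitude = R, so Δφ = ΔN / R = 409.5 / 6370000 = 6.4286e-05 rad = 13.260″.

Δφ = 13.26″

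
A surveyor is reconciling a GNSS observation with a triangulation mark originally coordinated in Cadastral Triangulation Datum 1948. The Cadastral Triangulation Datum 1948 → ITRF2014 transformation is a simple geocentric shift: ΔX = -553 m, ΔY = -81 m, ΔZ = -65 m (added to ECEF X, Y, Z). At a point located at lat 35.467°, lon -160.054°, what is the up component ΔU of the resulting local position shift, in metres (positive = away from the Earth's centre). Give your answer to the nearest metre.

At φ = 35.467°, λ = -160.054°: sin φ = 0.580234, cos φ = 0.814450, sin λ = -0.341134, cos λ = -0.940015.
ΔU = cos φ cos λ·ΔX + cos φ sin λ·ΔY + sin φ·ΔZ = (0.814450)(-0.940015)(-553) + (0.814450)(-0.341134)(-81) + (0.580234)(-65) = 408.16 m.

ΔU = 408 m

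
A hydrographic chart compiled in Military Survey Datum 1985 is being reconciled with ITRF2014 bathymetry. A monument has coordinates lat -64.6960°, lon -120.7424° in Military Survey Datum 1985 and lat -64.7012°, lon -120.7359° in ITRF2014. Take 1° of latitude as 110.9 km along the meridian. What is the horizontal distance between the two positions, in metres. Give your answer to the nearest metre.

654 m

Δφ = -64.7012° − -64.6960° = -0.0052°; Δλ = -120.7359° − -120.7424° = +0.0065°.
ΔN = Δφ × 110900 = -576.7 m; ΔE = Δλ × 110900 × cos(-64.6960°) = +0.0065 × 110900 × 0.427421 = 308.1 m.
Distance = √(ΔE² + ΔN²) = √(308.1² + (-576.7)²) = 653.8 m.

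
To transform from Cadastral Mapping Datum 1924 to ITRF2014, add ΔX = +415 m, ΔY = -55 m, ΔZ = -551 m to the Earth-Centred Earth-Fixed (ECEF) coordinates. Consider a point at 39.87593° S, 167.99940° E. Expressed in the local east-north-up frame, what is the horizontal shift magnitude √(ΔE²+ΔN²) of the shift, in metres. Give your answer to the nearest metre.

The local east axis at (φ, λ) is (−sin λ, cos λ, 0), so ΔE = −sin(167.99940°)·415 + cos(167.99940°)·(-55) = -32.49 m.
The local north axis is (−sin φ cos λ, −sin φ sin λ, cos φ), giving ΔN = -260.253 − 7.332 − 422.856 = -690.44 m.
Horizontal magnitude = √(ΔE² + ΔN²) = √((-32.49)² + (-690.44)²) = 691.21 m.

691 m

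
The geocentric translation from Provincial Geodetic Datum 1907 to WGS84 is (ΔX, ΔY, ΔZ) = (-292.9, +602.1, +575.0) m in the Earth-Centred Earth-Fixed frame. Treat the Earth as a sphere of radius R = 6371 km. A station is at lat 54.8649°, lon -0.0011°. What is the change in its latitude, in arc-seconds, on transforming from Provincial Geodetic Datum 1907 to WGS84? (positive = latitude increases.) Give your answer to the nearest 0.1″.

sin φ = 0.817797, cos φ = 0.575506, sin λ = -0.000019, cos λ = 1.000000.
North component: ΔN = −sin φ cos λ·ΔX − sin φ sin λ·ΔY + cos φ·ΔZ = −(0.817797)(1.000000)(-292.9) − (0.817797)(-0.000019)(602.1) + (0.575506)(575.0) = 570.46 m.
1° of latitude spans πR/180 = 111195 m, so Δφ = 570.46 / 111195 × 3600 = 18.469″.

Δφ = 18.5″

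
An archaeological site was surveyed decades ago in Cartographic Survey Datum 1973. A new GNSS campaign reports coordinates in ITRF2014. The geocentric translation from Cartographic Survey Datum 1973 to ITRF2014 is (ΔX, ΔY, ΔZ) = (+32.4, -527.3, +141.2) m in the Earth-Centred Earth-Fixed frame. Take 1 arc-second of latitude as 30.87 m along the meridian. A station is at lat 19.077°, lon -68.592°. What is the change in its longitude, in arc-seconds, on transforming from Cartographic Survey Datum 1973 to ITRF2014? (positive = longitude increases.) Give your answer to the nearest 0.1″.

sin φ = 0.326839, cos φ = 0.945080, sin λ = -0.931005, cos λ = 0.365007.
East component: ΔE = −sin λ·ΔX + cos λ·ΔY = −(-0.931005)(32.4) + (0.365007)(-527.3) = -162.30 m.
1° of latitude spans 3600 × 30.87 = 111132 m; at latitude φ, 1° of longitude spans that × cos φ = 105028.7 m, so Δλ = -162.30 / 105028.7 × 3600 = -5.563″.

Δλ = -5.6″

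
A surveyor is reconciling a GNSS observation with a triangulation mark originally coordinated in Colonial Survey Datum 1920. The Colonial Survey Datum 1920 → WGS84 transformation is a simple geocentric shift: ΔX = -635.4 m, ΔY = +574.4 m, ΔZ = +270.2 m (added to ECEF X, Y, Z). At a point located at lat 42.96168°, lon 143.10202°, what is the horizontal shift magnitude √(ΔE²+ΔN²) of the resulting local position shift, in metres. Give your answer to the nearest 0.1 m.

The local east axis at (φ, λ) is (−sin λ, cos λ, 0), so ΔE = −sin(143.10202°)·(-635.4) + cos(143.10202°)·574.4 = -77.86 m.
The local north axis is (−sin φ cos λ, −sin φ sin λ, cos φ), giving ΔN = -346.297 − 235.029 + 197.735 = -383.59 m.
Horizontal magnitude = √(ΔE² + ΔN²) = √((-77.86)² + (-383.59)²) = 391.41 m.

391.4 m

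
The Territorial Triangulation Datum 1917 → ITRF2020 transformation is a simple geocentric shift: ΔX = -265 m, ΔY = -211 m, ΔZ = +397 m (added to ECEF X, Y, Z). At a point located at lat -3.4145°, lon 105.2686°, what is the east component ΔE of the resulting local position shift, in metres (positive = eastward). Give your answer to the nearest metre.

ΔE = 311 m

The local east axis at (φ, λ) is (−sin λ, cos λ, 0), so ΔE = −sin(105.2686°)·(-265) + cos(105.2686°)·(-211) = 311.21 m.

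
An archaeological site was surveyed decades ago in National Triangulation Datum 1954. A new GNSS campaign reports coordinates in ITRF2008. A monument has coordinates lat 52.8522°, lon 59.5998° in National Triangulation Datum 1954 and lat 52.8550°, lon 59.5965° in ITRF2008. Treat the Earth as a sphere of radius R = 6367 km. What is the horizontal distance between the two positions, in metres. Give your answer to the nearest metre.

Δφ = 52.8550° − 52.8522° = +0.0028°; Δλ = 59.5965° − 59.5998° = -0.0033°.
1° along a meridian = πR/180 = 111125 m.
ΔN = Δφ × 111125 = 311.2 m; ΔE = Δλ × 111125 × cos(52.8522°) = -0.0033 × 111125 × 0.603873 = -221.4 m.
Distance = √(ΔE² + ΔN²) = √((-221.4)² + 311.2²) = 381.9 m.

382 m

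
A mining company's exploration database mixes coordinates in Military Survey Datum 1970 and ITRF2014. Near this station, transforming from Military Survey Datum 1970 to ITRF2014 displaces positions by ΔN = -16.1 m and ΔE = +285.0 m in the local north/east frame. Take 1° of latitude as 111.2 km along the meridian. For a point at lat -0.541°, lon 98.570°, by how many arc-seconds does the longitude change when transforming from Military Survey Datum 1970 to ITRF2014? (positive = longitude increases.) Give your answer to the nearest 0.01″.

At latitude -0.541°, cos φ = 0.999955.
1° of longitude at this latitude = 111.2 × cos φ = 111.20 km, so Δλ = 285.0 / 111195.0 = 0.0025631° = 9.227″.

Δλ = 9.23″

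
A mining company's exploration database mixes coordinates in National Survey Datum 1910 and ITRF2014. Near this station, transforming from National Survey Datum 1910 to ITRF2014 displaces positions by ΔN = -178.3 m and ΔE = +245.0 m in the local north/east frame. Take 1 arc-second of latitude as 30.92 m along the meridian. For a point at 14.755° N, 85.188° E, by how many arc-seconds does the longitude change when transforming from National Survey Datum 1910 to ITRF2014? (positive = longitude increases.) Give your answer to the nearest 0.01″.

Δλ = 8.19″

At latitude 14.755°, cos φ = 0.967024.
1″ of longitude at this latitude = 30.92 × cos φ = 29.9004 m, so Δλ = 245.0 / 29.9004 = 8.194″.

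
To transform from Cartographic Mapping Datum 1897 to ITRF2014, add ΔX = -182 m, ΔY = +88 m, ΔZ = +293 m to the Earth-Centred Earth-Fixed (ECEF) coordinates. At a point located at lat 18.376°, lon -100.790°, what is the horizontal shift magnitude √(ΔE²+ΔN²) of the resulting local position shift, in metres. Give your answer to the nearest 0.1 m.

The local east axis at (φ, λ) is (−sin λ, cos λ, 0), so ΔE = −sin(-100.790°)·(-182) + cos(-100.790°)·88 = -195.26 m.
The local north axis is (−sin φ cos λ, −sin φ sin λ, cos φ), giving ΔN = -10.741 + 27.252 + 278.059 = 294.57 m.
Horizontal magnitude = √(ΔE² + ΔN²) = √((-195.26)² + 294.57²) = 353.41 m.

353.4 m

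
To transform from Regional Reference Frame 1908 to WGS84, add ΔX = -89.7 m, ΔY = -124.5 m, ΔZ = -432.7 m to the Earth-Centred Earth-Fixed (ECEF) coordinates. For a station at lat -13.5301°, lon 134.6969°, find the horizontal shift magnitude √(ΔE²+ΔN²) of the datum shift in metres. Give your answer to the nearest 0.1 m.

The local east axis at (φ, λ) is (−sin λ, cos λ, 0), so ΔE = −sin(134.6969°)·(-89.7) + cos(134.6969°)·(-124.5) = 151.33 m.
The local north axis is (−sin φ cos λ, −sin φ sin λ, cos φ), giving ΔN = 14.761 − 20.705 − 420.691 = -426.64 m.
Horizontal magnitude = √(ΔE² + ΔN²) = √(151.33² + (-426.64)²) = 452.68 m.

452.7 m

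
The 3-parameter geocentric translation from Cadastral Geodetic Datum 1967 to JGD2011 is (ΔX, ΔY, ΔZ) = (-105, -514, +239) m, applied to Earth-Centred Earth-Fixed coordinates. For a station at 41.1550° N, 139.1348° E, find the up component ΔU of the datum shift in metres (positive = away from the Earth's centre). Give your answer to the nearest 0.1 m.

ΔU = -36.1 m

At φ = 41.1550°, λ = 139.1348°: sin φ = 0.658098, cos φ = 0.752932, sin λ = 0.654282, cos λ = -0.756251.
ΔU = cos φ cos λ·ΔX + cos φ sin λ·ΔY + sin φ·ΔZ = (0.752932)(-0.756251)(-105) + (0.752932)(0.654282)(-514) + (0.658098)(239) = -36.14 m.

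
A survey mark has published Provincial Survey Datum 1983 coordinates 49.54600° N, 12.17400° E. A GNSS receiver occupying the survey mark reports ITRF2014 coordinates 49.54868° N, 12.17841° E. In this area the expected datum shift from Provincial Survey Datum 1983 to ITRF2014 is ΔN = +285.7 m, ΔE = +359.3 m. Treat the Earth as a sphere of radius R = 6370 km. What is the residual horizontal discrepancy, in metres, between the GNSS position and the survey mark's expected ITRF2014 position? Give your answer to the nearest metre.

Observed coordinate differences: Δφ = +0.00268°, Δλ = +0.00441°.
Converting to metres (1° lat = 111177 m, cos φ = 0.648837): observed ΔN = 298.0 m, observed ΔE = 318.1 m.
Subtracting the expected shift leaves a residual of 298.0 − (285.7) = 12.3 m north and 318.1 − (359.3) = -41.2 m east.
Residual distance = √(12.3² + (-41.2)²) = 43.0 m.

43 m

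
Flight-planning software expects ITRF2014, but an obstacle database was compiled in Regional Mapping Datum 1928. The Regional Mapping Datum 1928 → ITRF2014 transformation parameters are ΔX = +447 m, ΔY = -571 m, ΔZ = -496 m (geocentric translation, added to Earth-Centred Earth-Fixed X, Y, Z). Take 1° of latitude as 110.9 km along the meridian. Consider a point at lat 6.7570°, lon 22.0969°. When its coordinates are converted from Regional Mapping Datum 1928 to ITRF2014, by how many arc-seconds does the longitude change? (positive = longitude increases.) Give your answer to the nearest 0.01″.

sin φ = 0.117659, cos φ = 0.993054, sin λ = 0.376174, cos λ = 0.926549.
East component: ΔE = −sin λ·ΔX + cos λ·ΔY = −(0.376174)(447) + (0.926549)(-571) = -697.21 m.
1° of latitude spans 110900 m; at latitude φ, 1° of longitude spans that × cos φ = 110129.7 m, so Δλ = -697.21 / 110129.7 × 3600 = -22.791″.

Δλ = -22.79″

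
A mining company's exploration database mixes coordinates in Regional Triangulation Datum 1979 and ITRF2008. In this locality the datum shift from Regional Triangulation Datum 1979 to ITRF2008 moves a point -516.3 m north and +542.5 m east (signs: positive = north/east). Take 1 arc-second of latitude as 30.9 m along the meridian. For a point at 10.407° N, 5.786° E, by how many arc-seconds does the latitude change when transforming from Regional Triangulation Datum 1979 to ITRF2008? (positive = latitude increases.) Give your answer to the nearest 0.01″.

1″ of latitude = 30.90 m, so Δφ = -516.3 / 30.90 = -16.709″.

Δφ = -16.71″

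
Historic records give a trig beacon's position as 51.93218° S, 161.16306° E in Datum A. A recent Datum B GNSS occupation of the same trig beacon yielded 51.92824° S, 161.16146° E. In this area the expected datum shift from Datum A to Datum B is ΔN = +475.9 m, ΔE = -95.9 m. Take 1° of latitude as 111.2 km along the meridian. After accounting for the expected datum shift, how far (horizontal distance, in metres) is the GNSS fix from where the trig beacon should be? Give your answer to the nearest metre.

40 m

Observed coordinate differences: Δφ = +0.00394°, Δλ = -0.00160°.
Converting to metres (1° lat = 111200 m, cos φ = 0.616594): observed ΔN = 438.1 m, observed ΔE = -109.7 m.
Subtracting the expected shift leaves a residual of 438.1 − (475.9) = -37.8 m north and -109.7 − (-95.9) = -13.8 m east.
Residual distance = √((-37.8)² + (-13.8)²) = 40.2 m.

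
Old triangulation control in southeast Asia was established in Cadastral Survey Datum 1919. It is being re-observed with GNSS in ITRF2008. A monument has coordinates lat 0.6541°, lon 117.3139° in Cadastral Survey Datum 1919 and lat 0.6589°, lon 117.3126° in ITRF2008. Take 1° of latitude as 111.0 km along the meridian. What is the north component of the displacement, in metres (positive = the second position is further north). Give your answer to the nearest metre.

ΔN = 533 m

Δφ = 0.6589° − 0.6541° = +0.0048°; Δλ = 117.3126° − 117.3139° = -0.0013°.
ΔN = Δφ × 111000 = 532.8 m; ΔE = Δλ × 111000 × cos(0.6541°) = -0.0013 × 111000 × 0.999935 = -144.3 m.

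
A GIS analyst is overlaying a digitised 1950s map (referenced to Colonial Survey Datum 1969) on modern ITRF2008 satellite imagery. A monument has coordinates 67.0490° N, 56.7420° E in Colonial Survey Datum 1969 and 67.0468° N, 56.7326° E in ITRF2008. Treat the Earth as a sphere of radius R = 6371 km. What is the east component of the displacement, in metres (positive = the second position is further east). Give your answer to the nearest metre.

Δφ = 67.0468° − 67.0490° = -0.0022°; Δλ = 56.7326° − 56.7420° = -0.0094°.
1° along a meridian = πR/180 = 111195 m.
ΔN = Δφ × 111195 = -244.6 m; ΔE = Δλ × 111195 × cos(67.0490°) = -0.0094 × 111195 × 0.389944 = -407.6 m.

ΔE = -408 m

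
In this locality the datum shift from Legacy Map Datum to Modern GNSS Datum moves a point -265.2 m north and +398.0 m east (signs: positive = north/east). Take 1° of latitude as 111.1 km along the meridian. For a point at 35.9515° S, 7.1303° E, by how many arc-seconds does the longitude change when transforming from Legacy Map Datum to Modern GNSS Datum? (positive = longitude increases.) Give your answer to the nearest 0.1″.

Δλ = 15.9″

At latitude -35.9515°, cos φ = 0.809514.
1° of longitude at this latitude = 111.1 × cos φ = 89.94 km, so Δλ = 398.0 / 89937.0 = 0.0044253° = 15.931″.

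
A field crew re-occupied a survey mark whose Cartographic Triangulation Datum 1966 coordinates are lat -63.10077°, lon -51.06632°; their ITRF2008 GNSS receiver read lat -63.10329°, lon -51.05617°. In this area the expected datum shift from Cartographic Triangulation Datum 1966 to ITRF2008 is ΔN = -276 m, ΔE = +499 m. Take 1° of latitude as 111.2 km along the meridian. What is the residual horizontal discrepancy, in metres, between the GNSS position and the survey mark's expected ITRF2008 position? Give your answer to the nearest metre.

Observed coordinate differences: Δφ = -0.00252°, Δλ = +0.01015°.
Converting to metres (1° lat = 111200 m, cos φ = 0.452423): observed ΔN = -280.2 m, observed ΔE = 510.6 m.
Subtracting the expected shift leaves a residual of -280.2 − (-276) = -4.2 m north and 510.6 − (499) = 11.6 m east.
Residual distance = √((-4.2)² + 11.6²) = 12.4 m.

12 m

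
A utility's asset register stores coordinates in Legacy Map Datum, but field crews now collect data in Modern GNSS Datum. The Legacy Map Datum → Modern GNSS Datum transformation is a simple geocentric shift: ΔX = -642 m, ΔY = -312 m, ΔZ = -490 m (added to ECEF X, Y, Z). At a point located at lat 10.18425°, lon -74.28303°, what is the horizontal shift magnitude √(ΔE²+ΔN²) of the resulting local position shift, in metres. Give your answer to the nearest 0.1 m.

865.0 m

The local east axis at (φ, λ) is (−sin λ, cos λ, 0), so ΔE = −sin(-74.28303°)·(-642) + cos(-74.28303°)·(-312) = -702.51 m.
The local north axis is (−sin φ cos λ, −sin φ sin λ, cos φ), giving ΔN = 30.749 − 53.103 − 482.280 = -504.63 m.
Horizontal magnitude = √(ΔE² + ΔN²) = √((-702.51)² + (-504.63)²) = 864.97 m.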